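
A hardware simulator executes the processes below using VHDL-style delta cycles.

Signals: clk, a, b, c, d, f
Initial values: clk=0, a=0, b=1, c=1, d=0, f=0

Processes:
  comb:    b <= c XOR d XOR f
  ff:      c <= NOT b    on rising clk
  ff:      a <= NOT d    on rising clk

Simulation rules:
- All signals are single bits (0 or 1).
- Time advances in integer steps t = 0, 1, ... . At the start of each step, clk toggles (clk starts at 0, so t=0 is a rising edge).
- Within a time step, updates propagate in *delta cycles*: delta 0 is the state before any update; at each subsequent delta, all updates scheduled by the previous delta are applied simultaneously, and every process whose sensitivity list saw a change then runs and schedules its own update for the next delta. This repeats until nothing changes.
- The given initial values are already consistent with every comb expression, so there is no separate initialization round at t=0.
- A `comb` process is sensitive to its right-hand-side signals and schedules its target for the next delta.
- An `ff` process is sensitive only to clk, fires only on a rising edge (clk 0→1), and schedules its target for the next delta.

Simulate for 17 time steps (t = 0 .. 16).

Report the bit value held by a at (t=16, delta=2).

1

t0.Δ0 a=0 clk=0 d=0 f=0 c=1 b=1
t0.Δ1 a=0 clk=1 d=0 f=0 c=1 b=1
t0.Δ2 a=1 clk=1 d=0 f=0 c=0 b=1
t0.Δ3 a=1 clk=1 d=0 f=0 c=0 b=0
t1.Δ0 a=1 clk=1 d=0 f=0 c=0 b=0
t1.Δ1 a=1 clk=0 d=0 f=0 c=0 b=0
t2.Δ0 a=1 clk=0 d=0 f=0 c=0 b=0
t2.Δ1 a=1 clk=1 d=0 f=0 c=0 b=0
t2.Δ2 a=1 clk=1 d=0 f=0 c=1 b=0
t2.Δ3 a=1 clk=1 d=0 f=0 c=1 b=1
t3.Δ0 a=1 clk=1 d=0 f=0 c=1 b=1
t3.Δ1 a=1 clk=0 d=0 f=0 c=1 b=1
t4.Δ0 a=1 clk=0 d=0 f=0 c=1 b=1
t4.Δ1 a=1 clk=1 d=0 f=0 c=1 b=1
t4.Δ2 a=1 clk=1 d=0 f=0 c=0 b=1
t4.Δ3 a=1 clk=1 d=0 f=0 c=0 b=0
t5.Δ0 a=1 clk=1 d=0 f=0 c=0 b=0
t5.Δ1 a=1 clk=0 d=0 f=0 c=0 b=0
t6.Δ0 a=1 clk=0 d=0 f=0 c=0 b=0
t6.Δ1 a=1 clk=1 d=0 f=0 c=0 b=0
t6.Δ2 a=1 clk=1 d=0 f=0 c=1 b=0
t6.Δ3 a=1 clk=1 d=0 f=0 c=1 b=1
t7.Δ0 a=1 clk=1 d=0 f=0 c=1 b=1
t7.Δ1 a=1 clk=0 d=0 f=0 c=1 b=1
t8.Δ0 a=1 clk=0 d=0 f=0 c=1 b=1
t8.Δ1 a=1 clk=1 d=0 f=0 c=1 b=1
t8.Δ2 a=1 clk=1 d=0 f=0 c=0 b=1
t8.Δ3 a=1 clk=1 d=0 f=0 c=0 b=0
t9.Δ0 a=1 clk=1 d=0 f=0 c=0 b=0
t9.Δ1 a=1 clk=0 d=0 f=0 c=0 b=0
t10.Δ0 a=1 clk=0 d=0 f=0 c=0 b=0
t10.Δ1 a=1 clk=1 d=0 f=0 c=0 b=0
t10.Δ2 a=1 clk=1 d=0 f=0 c=1 b=0
t10.Δ3 a=1 clk=1 d=0 f=0 c=1 b=1
t11.Δ0 a=1 clk=1 d=0 f=0 c=1 b=1
t11.Δ1 a=1 clk=0 d=0 f=0 c=1 b=1
t12.Δ0 a=1 clk=0 d=0 f=0 c=1 b=1
t12.Δ1 a=1 clk=1 d=0 f=0 c=1 b=1
t12.Δ2 a=1 clk=1 d=0 f=0 c=0 b=1
t12.Δ3 a=1 clk=1 d=0 f=0 c=0 b=0
t13.Δ0 a=1 clk=1 d=0 f=0 c=0 b=0
t13.Δ1 a=1 clk=0 d=0 f=0 c=0 b=0
t14.Δ0 a=1 clk=0 d=0 f=0 c=0 b=0
t14.Δ1 a=1 clk=1 d=0 f=0 c=0 b=0
t14.Δ2 a=1 clk=1 d=0 f=0 c=1 b=0
t14.Δ3 a=1 clk=1 d=0 f=0 c=1 b=1
t15.Δ0 a=1 clk=1 d=0 f=0 c=1 b=1
t15.Δ1 a=1 clk=0 d=0 f=0 c=1 b=1
t16.Δ0 a=1 clk=0 d=0 f=0 c=1 b=1
t16.Δ1 a=1 clk=1 d=0 f=0 c=1 b=1
t16.Δ2 a=1 clk=1 d=0 f=0 c=0 b=1
t16.Δ3 a=1 clk=1 d=0 f=0 c=0 b=0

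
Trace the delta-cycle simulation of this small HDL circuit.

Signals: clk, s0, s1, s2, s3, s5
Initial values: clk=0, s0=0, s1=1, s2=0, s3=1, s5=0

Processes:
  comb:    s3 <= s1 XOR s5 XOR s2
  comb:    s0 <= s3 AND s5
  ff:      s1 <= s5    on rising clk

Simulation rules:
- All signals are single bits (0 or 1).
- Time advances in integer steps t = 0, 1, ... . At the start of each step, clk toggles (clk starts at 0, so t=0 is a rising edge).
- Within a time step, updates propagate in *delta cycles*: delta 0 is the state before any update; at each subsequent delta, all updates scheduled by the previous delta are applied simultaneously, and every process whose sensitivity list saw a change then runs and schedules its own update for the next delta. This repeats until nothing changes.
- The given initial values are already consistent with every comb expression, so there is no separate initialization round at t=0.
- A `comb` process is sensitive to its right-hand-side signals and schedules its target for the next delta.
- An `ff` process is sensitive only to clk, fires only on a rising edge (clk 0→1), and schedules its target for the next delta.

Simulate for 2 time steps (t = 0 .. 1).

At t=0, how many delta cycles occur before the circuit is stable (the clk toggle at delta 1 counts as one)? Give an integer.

3

[bits: s1,s0,s3,clk,s5,s2]
t=0: Δ0=101000 Δ1=101100 Δ2=001100 Δ3=000100 | 3Δ
t=1: Δ0=000100 Δ1=000000 | 1Δ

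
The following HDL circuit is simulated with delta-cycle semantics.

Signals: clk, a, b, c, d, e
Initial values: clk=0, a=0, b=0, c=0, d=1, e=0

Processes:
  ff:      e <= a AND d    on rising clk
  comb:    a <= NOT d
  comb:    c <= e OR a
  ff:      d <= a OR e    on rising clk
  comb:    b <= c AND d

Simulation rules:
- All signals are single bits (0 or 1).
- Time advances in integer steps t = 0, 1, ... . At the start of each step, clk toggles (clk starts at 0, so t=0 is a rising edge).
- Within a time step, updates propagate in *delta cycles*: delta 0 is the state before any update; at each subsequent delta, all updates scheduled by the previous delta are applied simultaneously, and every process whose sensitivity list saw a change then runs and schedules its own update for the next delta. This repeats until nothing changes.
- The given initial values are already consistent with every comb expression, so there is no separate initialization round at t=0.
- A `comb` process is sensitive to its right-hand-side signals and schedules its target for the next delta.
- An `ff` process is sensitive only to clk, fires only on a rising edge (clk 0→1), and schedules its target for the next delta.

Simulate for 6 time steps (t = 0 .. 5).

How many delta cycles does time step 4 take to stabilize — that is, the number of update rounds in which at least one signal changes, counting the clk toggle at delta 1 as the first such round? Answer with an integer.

4

t0.Δ0 d=1 clk=0 a=0 c=0 b=0 e=0
t0.Δ1 d=1 clk=1 a=0 c=0 b=0 e=0
t0.Δ2 d=0 clk=1 a=0 c=0 b=0 e=0
t0.Δ3 d=0 clk=1 a=1 c=0 b=0 e=0
t0.Δ4 d=0 clk=1 a=1 c=1 b=0 e=0
t1.Δ0 d=0 clk=1 a=1 c=1 b=0 e=0
t1.Δ1 d=0 clk=0 a=1 c=1 b=0 e=0
t2.Δ0 d=0 clk=0 a=1 c=1 b=0 e=0
t2.Δ1 d=0 clk=1 a=1 c=1 b=0 e=0
t2.Δ2 d=1 clk=1 a=1 c=1 b=0 e=0
t2.Δ3 d=1 clk=1 a=0 c=1 b=1 e=0
t2.Δ4 d=1 clk=1 a=0 c=0 b=1 e=0
t2.Δ5 d=1 clk=1 a=0 c=0 b=0 e=0
t3.Δ0 d=1 clk=1 a=0 c=0 b=0 e=0
t3.Δ1 d=1 clk=0 a=0 c=0 b=0 e=0
t4.Δ0 d=1 clk=0 a=0 c=0 b=0 e=0
t4.Δ1 d=1 clk=1 a=0 c=0 b=0 e=0
t4.Δ2 d=0 clk=1 a=0 c=0 b=0 e=0
t4.Δ3 d=0 clk=1 a=1 c=0 b=0 e=0
t4.Δ4 d=0 clk=1 a=1 c=1 b=0 e=0
t5.Δ0 d=0 clk=1 a=1 c=1 b=0 e=0
t5.Δ1 d=0 clk=0 a=1 c=1 b=0 e=0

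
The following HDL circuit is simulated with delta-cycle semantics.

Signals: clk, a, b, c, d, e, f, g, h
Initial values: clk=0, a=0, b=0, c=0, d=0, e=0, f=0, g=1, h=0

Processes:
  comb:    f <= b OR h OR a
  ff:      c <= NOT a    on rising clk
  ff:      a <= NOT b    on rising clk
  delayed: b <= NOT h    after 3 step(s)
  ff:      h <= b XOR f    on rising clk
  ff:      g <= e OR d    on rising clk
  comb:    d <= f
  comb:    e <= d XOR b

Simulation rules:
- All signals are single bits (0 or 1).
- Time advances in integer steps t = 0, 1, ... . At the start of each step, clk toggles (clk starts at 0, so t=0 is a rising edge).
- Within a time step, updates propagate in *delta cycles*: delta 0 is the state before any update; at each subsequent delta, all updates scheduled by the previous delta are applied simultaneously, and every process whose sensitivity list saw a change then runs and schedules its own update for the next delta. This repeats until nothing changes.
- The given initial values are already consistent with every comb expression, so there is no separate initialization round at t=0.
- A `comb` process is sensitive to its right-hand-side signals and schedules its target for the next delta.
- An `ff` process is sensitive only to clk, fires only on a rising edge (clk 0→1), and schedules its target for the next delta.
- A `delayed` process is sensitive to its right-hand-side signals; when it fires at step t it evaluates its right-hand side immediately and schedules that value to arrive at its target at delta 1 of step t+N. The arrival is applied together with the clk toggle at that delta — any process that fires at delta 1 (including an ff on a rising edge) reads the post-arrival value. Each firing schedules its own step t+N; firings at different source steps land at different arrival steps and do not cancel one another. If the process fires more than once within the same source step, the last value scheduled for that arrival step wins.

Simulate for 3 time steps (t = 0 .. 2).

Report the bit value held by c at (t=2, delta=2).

t=0 Δ0: c=0 a=0 d=0 f=0 g=1 h=0 e=0 b=0 clk=0
  Δ1: clk:0→1
  Δ2: c:0→1, a:0→1, g:1→0
  Δ3: f:0→1
  Δ4: d:0→1
  Δ5: e:0→1
  (5Δ to stable)
t=1 Δ0: c=1 a=1 d=1 f=1 g=0 h=0 e=1 b=0 clk=1
  Δ1: clk:1→0
  (1Δ to stable)
t=2 Δ0: c=1 a=1 d=1 f=1 g=0 h=0 e=1 b=0 clk=0
  Δ1: clk:0→1
  Δ2: c:1→0, g:0→1, h:0→1
  (2Δ to stable)

0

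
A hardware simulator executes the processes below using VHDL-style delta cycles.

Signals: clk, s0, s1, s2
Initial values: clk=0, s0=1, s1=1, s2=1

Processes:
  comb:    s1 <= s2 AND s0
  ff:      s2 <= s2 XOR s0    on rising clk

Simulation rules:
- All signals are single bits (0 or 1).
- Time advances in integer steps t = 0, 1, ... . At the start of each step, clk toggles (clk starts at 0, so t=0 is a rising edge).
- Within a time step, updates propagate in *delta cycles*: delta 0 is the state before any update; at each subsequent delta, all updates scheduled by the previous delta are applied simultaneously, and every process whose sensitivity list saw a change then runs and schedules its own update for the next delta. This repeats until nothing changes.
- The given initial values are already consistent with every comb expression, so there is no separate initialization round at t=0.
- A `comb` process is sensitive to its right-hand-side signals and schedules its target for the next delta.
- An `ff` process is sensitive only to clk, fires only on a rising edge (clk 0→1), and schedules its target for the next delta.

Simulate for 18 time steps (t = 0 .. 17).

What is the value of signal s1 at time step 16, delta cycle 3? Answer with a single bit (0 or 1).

t=0 Δ0: s1=1 clk=0 s0=1 s2=1
  Δ1: clk:0→1
  Δ2: s2:1→0
  Δ3: s1:1→0
  (3Δ to stable)
t=1 Δ0: s1=0 clk=1 s0=1 s2=0
  Δ1: clk:1→0
  (1Δ to stable)
t=2 Δ0: s1=0 clk=0 s0=1 s2=0
  Δ1: clk:0→1
  Δ2: s2:0→1
  Δ3: s1:0→1
  (3Δ to stable)
t=3 Δ0: s1=1 clk=1 s0=1 s2=1
  Δ1: clk:1→0
  (1Δ to stable)
t=4 Δ0: s1=1 clk=0 s0=1 s2=1
  Δ1: clk:0→1
  Δ2: s2:1→0
  Δ3: s1:1→0
  (3Δ to stable)
t=5 Δ0: s1=0 clk=1 s0=1 s2=0
  Δ1: clk:1→0
  (1Δ to stable)
t=6 Δ0: s1=0 clk=0 s0=1 s2=0
  Δ1: clk:0→1
  Δ2: s2:0→1
  Δ3: s1:0→1
  (3Δ to stable)
t=7 Δ0: s1=1 clk=1 s0=1 s2=1
  Δ1: clk:1→0
  (1Δ to stable)
t=8 Δ0: s1=1 clk=0 s0=1 s2=1
  Δ1: clk:0→1
  Δ2: s2:1→0
  Δ3: s1:1→0
  (3Δ to stable)
t=9 Δ0: s1=0 clk=1 s0=1 s2=0
  Δ1: clk:1→0
  (1Δ to stable)
t=10 Δ0: s1=0 clk=0 s0=1 s2=0
  Δ1: clk:0→1
  Δ2: s2:0→1
  Δ3: s1:0→1
  (3Δ to stable)
t=11 Δ0: s1=1 clk=1 s0=1 s2=1
  Δ1: clk:1→0
  (1Δ to stable)
t=12 Δ0: s1=1 clk=0 s0=1 s2=1
  Δ1: clk:0→1
  Δ2: s2:1→0
  Δ3: s1:1→0
  (3Δ to stable)
t=13 Δ0: s1=0 clk=1 s0=1 s2=0
  Δ1: clk:1→0
  (1Δ to stable)
t=14 Δ0: s1=0 clk=0 s0=1 s2=0
  Δ1: clk:0→1
  Δ2: s2:0→1
  Δ3: s1:0→1
  (3Δ to stable)
t=15 Δ0: s1=1 clk=1 s0=1 s2=1
  Δ1: clk:1→0
  (1Δ to stable)
t=16 Δ0: s1=1 clk=0 s0=1 s2=1
  Δ1: clk:0→1
  Δ2: s2:1→0
  Δ3: s1:1→0
  (3Δ to stable)
t=17 Δ0: s1=0 clk=1 s0=1 s2=0
  Δ1: clk:1→0
  (1Δ to stable)

0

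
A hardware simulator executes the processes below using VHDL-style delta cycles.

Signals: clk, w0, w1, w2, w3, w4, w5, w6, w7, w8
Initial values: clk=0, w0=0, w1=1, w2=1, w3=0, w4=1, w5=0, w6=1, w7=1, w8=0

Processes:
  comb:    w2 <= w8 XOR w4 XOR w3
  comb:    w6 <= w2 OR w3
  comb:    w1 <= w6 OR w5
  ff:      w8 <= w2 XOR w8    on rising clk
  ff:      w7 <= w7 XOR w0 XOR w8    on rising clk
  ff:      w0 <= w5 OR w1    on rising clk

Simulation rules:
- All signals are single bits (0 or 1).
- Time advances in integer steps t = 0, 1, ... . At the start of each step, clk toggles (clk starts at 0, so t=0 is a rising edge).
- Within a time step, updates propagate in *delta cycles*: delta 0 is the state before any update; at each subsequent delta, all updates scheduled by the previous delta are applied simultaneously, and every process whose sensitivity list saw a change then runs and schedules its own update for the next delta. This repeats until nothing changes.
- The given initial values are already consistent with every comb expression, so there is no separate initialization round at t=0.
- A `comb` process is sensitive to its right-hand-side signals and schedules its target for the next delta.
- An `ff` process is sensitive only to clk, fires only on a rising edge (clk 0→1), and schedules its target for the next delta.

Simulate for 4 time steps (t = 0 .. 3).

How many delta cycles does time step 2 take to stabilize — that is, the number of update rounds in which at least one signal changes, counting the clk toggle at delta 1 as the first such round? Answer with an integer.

[bits: w3,w6,w0,w2,w5,clk,w7,w1,w8,w4]
t=0: Δ0=0101001101 Δ1=0101011101 Δ2=0111011111 Δ3=0110011111 Δ4=0010011111 Δ5=0010011011 | 5Δ
t=1: Δ0=0010011011 Δ1=0010001011 | 1Δ
t=2: Δ0=0010001011 Δ1=0010011011 Δ2=0000011011 | 2Δ
t=3: Δ0=0000011011 Δ1=0000001011 | 1Δ

2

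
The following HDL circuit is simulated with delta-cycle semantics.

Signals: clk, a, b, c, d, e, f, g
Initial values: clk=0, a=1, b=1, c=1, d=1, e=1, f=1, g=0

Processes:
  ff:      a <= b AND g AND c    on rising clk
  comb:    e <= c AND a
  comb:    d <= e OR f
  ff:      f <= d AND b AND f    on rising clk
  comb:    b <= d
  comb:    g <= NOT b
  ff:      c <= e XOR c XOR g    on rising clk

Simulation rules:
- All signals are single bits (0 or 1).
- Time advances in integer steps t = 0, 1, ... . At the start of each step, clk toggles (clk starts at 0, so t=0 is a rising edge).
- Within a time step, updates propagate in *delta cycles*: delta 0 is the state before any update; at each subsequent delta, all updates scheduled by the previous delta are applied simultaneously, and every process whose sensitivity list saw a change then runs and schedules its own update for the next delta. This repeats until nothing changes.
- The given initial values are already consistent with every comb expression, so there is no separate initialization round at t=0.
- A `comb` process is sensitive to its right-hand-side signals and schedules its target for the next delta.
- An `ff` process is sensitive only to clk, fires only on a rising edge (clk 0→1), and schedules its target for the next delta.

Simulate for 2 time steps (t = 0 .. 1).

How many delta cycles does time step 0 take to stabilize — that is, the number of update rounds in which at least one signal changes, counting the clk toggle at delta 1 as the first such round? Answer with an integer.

t0.Δ0 c=1 e=1 b=1 g=0 a=1 f=1 clk=0 d=1
t0.Δ1 c=1 e=1 b=1 g=0 a=1 f=1 clk=1 d=1
t0.Δ2 c=0 e=1 b=1 g=0 a=0 f=1 clk=1 d=1
t0.Δ3 c=0 e=0 b=1 g=0 a=0 f=1 clk=1 d=1
t1.Δ0 c=0 e=0 b=1 g=0 a=0 f=1 clk=1 d=1
t1.Δ1 c=0 e=0 b=1 g=0 a=0 f=1 clk=0 d=1

3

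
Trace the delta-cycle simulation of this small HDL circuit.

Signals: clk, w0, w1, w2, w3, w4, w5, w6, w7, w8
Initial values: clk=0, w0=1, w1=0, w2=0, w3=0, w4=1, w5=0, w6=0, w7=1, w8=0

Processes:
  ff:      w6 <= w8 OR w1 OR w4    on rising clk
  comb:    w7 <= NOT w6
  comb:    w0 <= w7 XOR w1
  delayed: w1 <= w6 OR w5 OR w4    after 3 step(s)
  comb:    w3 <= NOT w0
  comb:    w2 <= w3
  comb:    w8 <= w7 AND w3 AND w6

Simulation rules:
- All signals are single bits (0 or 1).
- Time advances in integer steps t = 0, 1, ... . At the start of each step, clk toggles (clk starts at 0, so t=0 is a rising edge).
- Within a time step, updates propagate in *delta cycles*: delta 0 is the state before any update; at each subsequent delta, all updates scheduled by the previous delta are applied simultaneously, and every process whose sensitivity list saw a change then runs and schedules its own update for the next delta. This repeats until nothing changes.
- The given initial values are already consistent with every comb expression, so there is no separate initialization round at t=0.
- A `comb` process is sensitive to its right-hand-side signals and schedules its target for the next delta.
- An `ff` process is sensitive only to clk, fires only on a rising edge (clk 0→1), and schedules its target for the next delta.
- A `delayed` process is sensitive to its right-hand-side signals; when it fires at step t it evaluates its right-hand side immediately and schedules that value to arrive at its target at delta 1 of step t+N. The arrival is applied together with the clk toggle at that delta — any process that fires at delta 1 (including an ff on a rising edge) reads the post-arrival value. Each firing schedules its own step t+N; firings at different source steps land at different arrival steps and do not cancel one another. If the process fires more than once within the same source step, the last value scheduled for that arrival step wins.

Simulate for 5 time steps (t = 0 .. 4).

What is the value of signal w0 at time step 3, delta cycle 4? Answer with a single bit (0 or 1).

t0.Δ0 w0=1 w4=1 w7=1 clk=0 w5=0 w2=0 w6=0 w8=0 w1=0 w3=0
t0.Δ1 w0=1 w4=1 w7=1 clk=1 w5=0 w2=0 w6=0 w8=0 w1=0 w3=0
t0.Δ2 w0=1 w4=1 w7=1 clk=1 w5=0 w2=0 w6=1 w8=0 w1=0 w3=0
t0.Δ3 w0=1 w4=1 w7=0 clk=1 w5=0 w2=0 w6=1 w8=0 w1=0 w3=0
t0.Δ4 w0=0 w4=1 w7=0 clk=1 w5=0 w2=0 w6=1 w8=0 w1=0 w3=0
t0.Δ5 w0=0 w4=1 w7=0 clk=1 w5=0 w2=0 w6=1 w8=0 w1=0 w3=1
t0.Δ6 w0=0 w4=1 w7=0 clk=1 w5=0 w2=1 w6=1 w8=0 w1=0 w3=1
t1.Δ0 w0=0 w4=1 w7=0 clk=1 w5=0 w2=1 w6=1 w8=0 w1=0 w3=1
t1.Δ1 w0=0 w4=1 w7=0 clk=0 w5=0 w2=1 w6=1 w8=0 w1=0 w3=1
t2.Δ0 w0=0 w4=1 w7=0 clk=0 w5=0 w2=1 w6=1 w8=0 w1=0 w3=1
t2.Δ1 w0=0 w4=1 w7=0 clk=1 w5=0 w2=1 w6=1 w8=0 w1=0 w3=1
t3.Δ0 w0=0 w4=1 w7=0 clk=1 w5=0 w2=1 w6=1 w8=0 w1=0 w3=1
t3.Δ1 w0=0 w4=1 w7=0 clk=0 w5=0 w2=1 w6=1 w8=0 w1=1 w3=1
t3.Δ2 w0=1 w4=1 w7=0 clk=0 w5=0 w2=1 w6=1 w8=0 w1=1 w3=1
t3.Δ3 w0=1 w4=1 w7=0 clk=0 w5=0 w2=1 w6=1 w8=0 w1=1 w3=0
t3.Δ4 w0=1 w4=1 w7=0 clk=0 w5=0 w2=0 w6=1 w8=0 w1=1 w3=0
t4.Δ0 w0=1 w4=1 w7=0 clk=0 w5=0 w2=0 w6=1 w8=0 w1=1 w3=0
t4.Δ1 w0=1 w4=1 w7=0 clk=1 w5=0 w2=0 w6=1 w8=0 w1=1 w3=0

1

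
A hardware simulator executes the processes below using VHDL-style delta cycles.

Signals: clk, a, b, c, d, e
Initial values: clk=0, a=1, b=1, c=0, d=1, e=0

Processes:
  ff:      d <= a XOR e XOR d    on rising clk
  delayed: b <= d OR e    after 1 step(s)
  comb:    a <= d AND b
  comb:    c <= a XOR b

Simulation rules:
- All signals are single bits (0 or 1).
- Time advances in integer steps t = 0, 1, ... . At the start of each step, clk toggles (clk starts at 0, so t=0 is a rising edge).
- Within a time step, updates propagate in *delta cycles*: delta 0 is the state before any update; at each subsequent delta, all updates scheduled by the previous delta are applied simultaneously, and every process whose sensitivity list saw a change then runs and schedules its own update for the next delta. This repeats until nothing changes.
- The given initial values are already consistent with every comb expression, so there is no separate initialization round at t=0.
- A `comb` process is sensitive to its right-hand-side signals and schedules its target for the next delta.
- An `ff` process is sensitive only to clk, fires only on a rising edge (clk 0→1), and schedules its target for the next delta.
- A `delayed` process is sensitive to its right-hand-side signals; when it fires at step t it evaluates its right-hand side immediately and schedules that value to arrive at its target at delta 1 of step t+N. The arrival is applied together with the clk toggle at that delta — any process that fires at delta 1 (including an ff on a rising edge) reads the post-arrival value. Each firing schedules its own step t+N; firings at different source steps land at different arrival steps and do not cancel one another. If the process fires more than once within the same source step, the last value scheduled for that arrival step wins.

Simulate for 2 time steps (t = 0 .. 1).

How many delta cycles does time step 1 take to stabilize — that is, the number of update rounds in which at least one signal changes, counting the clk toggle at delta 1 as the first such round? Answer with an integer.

2

t=0 Δ0: b=1 d=1 e=0 a=1 c=0 clk=0
  Δ1: clk:0→1
  Δ2: d:1→0
  Δ3: a:1→0
  Δ4: c:0→1
  (4Δ to stable)
t=1 Δ0: b=1 d=0 e=0 a=0 c=1 clk=1
  Δ1: b:1→0, clk:1→0
  Δ2: c:1→0
  (2Δ to stable)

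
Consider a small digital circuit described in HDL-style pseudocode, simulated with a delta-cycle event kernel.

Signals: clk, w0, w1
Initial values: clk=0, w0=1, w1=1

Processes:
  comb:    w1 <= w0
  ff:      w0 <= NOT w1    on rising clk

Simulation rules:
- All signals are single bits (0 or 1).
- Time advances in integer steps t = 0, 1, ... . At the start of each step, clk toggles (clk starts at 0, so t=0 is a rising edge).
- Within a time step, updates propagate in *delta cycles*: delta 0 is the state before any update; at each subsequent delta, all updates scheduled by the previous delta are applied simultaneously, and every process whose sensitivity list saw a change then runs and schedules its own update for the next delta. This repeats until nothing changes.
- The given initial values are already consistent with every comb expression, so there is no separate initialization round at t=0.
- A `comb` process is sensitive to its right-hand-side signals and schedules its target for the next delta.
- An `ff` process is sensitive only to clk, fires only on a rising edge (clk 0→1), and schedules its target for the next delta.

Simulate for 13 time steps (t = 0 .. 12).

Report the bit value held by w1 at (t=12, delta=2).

[bits: w0,clk,w1]
t=0: Δ0=101 Δ1=111 Δ2=011 Δ3=010 | 3Δ
t=1: Δ0=010 Δ1=000 | 1Δ
t=2: Δ0=000 Δ1=010 Δ2=110 Δ3=111 | 3Δ
t=3: Δ0=111 Δ1=101 | 1Δ
t=4: Δ0=101 Δ1=111 Δ2=011 Δ3=010 | 3Δ
t=5: Δ0=010 Δ1=000 | 1Δ
t=6: Δ0=000 Δ1=010 Δ2=110 Δ3=111 | 3Δ
t=7: Δ0=111 Δ1=101 | 1Δ
t=8: Δ0=101 Δ1=111 Δ2=011 Δ3=010 | 3Δ
t=9: Δ0=010 Δ1=000 | 1Δ
t=10: Δ0=000 Δ1=010 Δ2=110 Δ3=111 | 3Δ
t=11: Δ0=111 Δ1=101 | 1Δ
t=12: Δ0=101 Δ1=111 Δ2=011 Δ3=010 | 3Δ

1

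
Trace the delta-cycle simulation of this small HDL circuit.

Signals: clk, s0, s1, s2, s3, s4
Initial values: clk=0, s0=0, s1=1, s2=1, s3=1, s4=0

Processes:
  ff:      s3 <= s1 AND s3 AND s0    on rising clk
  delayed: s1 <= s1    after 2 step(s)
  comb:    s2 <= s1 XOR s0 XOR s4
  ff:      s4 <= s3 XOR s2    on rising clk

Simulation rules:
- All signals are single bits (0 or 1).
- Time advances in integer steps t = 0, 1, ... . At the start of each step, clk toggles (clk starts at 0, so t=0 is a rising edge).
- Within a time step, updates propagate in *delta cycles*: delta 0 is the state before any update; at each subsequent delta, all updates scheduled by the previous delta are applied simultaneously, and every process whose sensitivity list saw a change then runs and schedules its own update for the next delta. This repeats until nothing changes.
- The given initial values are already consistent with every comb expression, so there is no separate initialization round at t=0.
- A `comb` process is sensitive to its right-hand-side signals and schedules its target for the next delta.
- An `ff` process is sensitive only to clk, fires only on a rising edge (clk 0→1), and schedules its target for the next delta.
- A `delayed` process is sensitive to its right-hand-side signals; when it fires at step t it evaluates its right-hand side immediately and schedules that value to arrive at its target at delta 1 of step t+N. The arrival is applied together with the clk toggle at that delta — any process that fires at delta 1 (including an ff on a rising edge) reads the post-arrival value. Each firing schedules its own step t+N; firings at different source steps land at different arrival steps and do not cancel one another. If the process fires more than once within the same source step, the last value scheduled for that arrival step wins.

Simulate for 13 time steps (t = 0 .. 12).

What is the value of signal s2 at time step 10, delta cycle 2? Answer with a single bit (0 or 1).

1

t=0 Δ0: s2=1 s0=0 s4=0 s1=1 clk=0 s3=1
  Δ1: clk:0→1
  Δ2: s3:1→0
  (2Δ to stable)
t=1 Δ0: s2=1 s0=0 s4=0 s1=1 clk=1 s3=0
  Δ1: clk:1→0
  (1Δ to stable)
t=2 Δ0: s2=1 s0=0 s4=0 s1=1 clk=0 s3=0
  Δ1: clk:0→1
  Δ2: s4:0→1
  Δ3: s2:1→0
  (3Δ to stable)
t=3 Δ0: s2=0 s0=0 s4=1 s1=1 clk=1 s3=0
  Δ1: clk:1→0
  (1Δ to stable)
t=4 Δ0: s2=0 s0=0 s4=1 s1=1 clk=0 s3=0
  Δ1: clk:0→1
  Δ2: s4:1→0
  Δ3: s2:0→1
  (3Δ to stable)
t=5 Δ0: s2=1 s0=0 s4=0 s1=1 clk=1 s3=0
  Δ1: clk:1→0
  (1Δ to stable)
t=6 Δ0: s2=1 s0=0 s4=0 s1=1 clk=0 s3=0
  Δ1: clk:0→1
  Δ2: s4:0→1
  Δ3: s2:1→0
  (3Δ to stable)
t=7 Δ0: s2=0 s0=0 s4=1 s1=1 clk=1 s3=0
  Δ1: clk:1→0
  (1Δ to stable)
t=8 Δ0: s2=0 s0=0 s4=1 s1=1 clk=0 s3=0
  Δ1: clk:0→1
  Δ2: s4:1→0
  Δ3: s2:0→1
  (3Δ to stable)
t=9 Δ0: s2=1 s0=0 s4=0 s1=1 clk=1 s3=0
  Δ1: clk:1→0
  (1Δ to stable)
t=10 Δ0: s2=1 s0=0 s4=0 s1=1 clk=0 s3=0
  Δ1: clk:0→1
  Δ2: s4:0→1
  Δ3: s2:1→0
  (3Δ to stable)
t=11 Δ0: s2=0 s0=0 s4=1 s1=1 clk=1 s3=0
  Δ1: clk:1→0
  (1Δ to stable)
t=12 Δ0: s2=0 s0=0 s4=1 s1=1 clk=0 s3=0
  Δ1: clk:0→1
  Δ2: s4:1→0
  Δ3: s2:0→1
  (3Δ to stable)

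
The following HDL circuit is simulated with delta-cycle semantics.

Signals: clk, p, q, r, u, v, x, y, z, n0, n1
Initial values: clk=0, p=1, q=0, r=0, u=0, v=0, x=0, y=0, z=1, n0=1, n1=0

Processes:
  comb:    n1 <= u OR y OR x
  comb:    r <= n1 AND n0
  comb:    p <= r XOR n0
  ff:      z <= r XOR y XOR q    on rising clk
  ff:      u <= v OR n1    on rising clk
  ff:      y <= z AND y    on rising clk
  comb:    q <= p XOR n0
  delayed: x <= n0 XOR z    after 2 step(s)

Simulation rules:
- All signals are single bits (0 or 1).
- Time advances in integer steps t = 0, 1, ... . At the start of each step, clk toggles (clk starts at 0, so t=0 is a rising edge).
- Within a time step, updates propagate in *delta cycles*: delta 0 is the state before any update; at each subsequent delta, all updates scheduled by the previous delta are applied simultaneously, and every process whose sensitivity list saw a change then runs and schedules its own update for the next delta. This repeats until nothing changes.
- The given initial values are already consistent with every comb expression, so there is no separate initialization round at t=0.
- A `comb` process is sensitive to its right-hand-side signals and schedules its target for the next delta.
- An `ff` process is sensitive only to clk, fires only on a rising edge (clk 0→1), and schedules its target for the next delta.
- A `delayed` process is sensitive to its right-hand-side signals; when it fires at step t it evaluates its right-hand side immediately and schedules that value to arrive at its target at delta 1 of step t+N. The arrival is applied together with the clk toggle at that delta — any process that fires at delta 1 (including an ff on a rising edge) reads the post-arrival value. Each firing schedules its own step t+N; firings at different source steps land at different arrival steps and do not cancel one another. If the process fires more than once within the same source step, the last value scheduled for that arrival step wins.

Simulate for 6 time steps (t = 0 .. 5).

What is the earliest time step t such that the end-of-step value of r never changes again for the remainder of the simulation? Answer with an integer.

2

t0.Δ0 p=1 x=0 clk=0 q=0 r=0 n1=0 u=0 y=0 v=0 n0=1 z=1
t0.Δ1 p=1 x=0 clk=1 q=0 r=0 n1=0 u=0 y=0 v=0 n0=1 z=1
t0.Δ2 p=1 x=0 clk=1 q=0 r=0 n1=0 u=0 y=0 v=0 n0=1 z=0
t1.Δ0 p=1 x=0 clk=1 q=0 r=0 n1=0 u=0 y=0 v=0 n0=1 z=0
t1.Δ1 p=1 x=0 clk=0 q=0 r=0 n1=0 u=0 y=0 v=0 n0=1 z=0
t2.Δ0 p=1 x=0 clk=0 q=0 r=0 n1=0 u=0 y=0 v=0 n0=1 z=0
t2.Δ1 p=1 x=1 clk=1 q=0 r=0 n1=0 u=0 y=0 v=0 n0=1 z=0
t2.Δ2 p=1 x=1 clk=1 q=0 r=0 n1=1 u=0 y=0 v=0 n0=1 z=0
t2.Δ3 p=1 x=1 clk=1 q=0 r=1 n1=1 u=0 y=0 v=0 n0=1 z=0
t2.Δ4 p=0 x=1 clk=1 q=0 r=1 n1=1 u=0 y=0 v=0 n0=1 z=0
t2.Δ5 p=0 x=1 clk=1 q=1 r=1 n1=1 u=0 y=0 v=0 n0=1 z=0
t3.Δ0 p=0 x=1 clk=1 q=1 r=1 n1=1 u=0 y=0 v=0 n0=1 z=0
t3.Δ1 p=0 x=1 clk=0 q=1 r=1 n1=1 u=0 y=0 v=0 n0=1 z=0
t4.Δ0 p=0 x=1 clk=0 q=1 r=1 n1=1 u=0 y=0 v=0 n0=1 z=0
t4.Δ1 p=0 x=1 clk=1 q=1 r=1 n1=1 u=0 y=0 v=0 n0=1 z=0
t4.Δ2 p=0 x=1 clk=1 q=1 r=1 n1=1 u=1 y=0 v=0 n0=1 z=0
t5.Δ0 p=0 x=1 clk=1 q=1 r=1 n1=1 u=1 y=0 v=0 n0=1 z=0
t5.Δ1 p=0 x=1 clk=0 q=1 r=1 n1=1 u=1 y=0 v=0 n0=1 z=0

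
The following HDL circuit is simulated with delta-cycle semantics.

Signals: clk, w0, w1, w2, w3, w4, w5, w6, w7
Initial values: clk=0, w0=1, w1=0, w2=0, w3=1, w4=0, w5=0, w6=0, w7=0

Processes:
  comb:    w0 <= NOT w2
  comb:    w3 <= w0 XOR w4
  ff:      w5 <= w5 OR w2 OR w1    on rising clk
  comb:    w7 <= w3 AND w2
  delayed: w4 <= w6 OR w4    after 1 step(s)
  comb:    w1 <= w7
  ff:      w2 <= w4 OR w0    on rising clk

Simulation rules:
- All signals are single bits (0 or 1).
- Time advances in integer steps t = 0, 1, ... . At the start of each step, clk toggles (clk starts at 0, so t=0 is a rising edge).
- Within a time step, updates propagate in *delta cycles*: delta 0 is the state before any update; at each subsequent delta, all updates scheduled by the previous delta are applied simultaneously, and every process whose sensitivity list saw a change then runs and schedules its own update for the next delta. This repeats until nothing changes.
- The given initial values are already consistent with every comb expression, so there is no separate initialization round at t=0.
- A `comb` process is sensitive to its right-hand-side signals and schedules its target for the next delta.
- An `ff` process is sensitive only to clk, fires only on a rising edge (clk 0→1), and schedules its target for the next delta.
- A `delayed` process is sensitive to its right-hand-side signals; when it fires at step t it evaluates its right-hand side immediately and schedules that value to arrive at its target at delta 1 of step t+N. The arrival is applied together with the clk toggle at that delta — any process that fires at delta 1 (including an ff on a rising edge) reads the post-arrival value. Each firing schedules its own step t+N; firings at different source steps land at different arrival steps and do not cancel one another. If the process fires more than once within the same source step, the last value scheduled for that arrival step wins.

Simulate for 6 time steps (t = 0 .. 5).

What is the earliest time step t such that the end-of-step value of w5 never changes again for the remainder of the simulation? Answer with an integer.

2

t0.Δ0 w0=1 w1=0 w4=0 w3=1 w5=0 w6=0 w2=0 w7=0 clk=0
t0.Δ1 w0=1 w1=0 w4=0 w3=1 w5=0 w6=0 w2=0 w7=0 clk=1
t0.Δ2 w0=1 w1=0 w4=0 w3=1 w5=0 w6=0 w2=1 w7=0 clk=1
t0.Δ3 w0=0 w1=0 w4=0 w3=1 w5=0 w6=0 w2=1 w7=1 clk=1
t0.Δ4 w0=0 w1=1 w4=0 w3=0 w5=0 w6=0 w2=1 w7=1 clk=1
t0.Δ5 w0=0 w1=1 w4=0 w3=0 w5=0 w6=0 w2=1 w7=0 clk=1
t0.Δ6 w0=0 w1=0 w4=0 w3=0 w5=0 w6=0 w2=1 w7=0 clk=1
t1.Δ0 w0=0 w1=0 w4=0 w3=0 w5=0 w6=0 w2=1 w7=0 clk=1
t1.Δ1 w0=0 w1=0 w4=0 w3=0 w5=0 w6=0 w2=1 w7=0 clk=0
t2.Δ0 w0=0 w1=0 w4=0 w3=0 w5=0 w6=0 w2=1 w7=0 clk=0
t2.Δ1 w0=0 w1=0 w4=0 w3=0 w5=0 w6=0 w2=1 w7=0 clk=1
t2.Δ2 w0=0 w1=0 w4=0 w3=0 w5=1 w6=0 w2=0 w7=0 clk=1
t2.Δ3 w0=1 w1=0 w4=0 w3=0 w5=1 w6=0 w2=0 w7=0 clk=1
t2.Δ4 w0=1 w1=0 w4=0 w3=1 w5=1 w6=0 w2=0 w7=0 clk=1
t3.Δ0 w0=1 w1=0 w4=0 w3=1 w5=1 w6=0 w2=0 w7=0 clk=1
t3.Δ1 w0=1 w1=0 w4=0 w3=1 w5=1 w6=0 w2=0 w7=0 clk=0
t4.Δ0 w0=1 w1=0 w4=0 w3=1 w5=1 w6=0 w2=0 w7=0 clk=0
t4.Δ1 w0=1 w1=0 w4=0 w3=1 w5=1 w6=0 w2=0 w7=0 clk=1
t4.Δ2 w0=1 w1=0 w4=0 w3=1 w5=1 w6=0 w2=1 w7=0 clk=1
t4.Δ3 w0=0 w1=0 w4=0 w3=1 w5=1 w6=0 w2=1 w7=1 clk=1
t4.Δ4 w0=0 w1=1 w4=0 w3=0 w5=1 w6=0 w2=1 w7=1 clk=1
t4.Δ5 w0=0 w1=1 w4=0 w3=0 w5=1 w6=0 w2=1 w7=0 clk=1
t4.Δ6 w0=0 w1=0 w4=0 w3=0 w5=1 w6=0 w2=1 w7=0 clk=1
t5.Δ0 w0=0 w1=0 w4=0 w3=0 w5=1 w6=0 w2=1 w7=0 clk=1
t5.Δ1 w0=0 w1=0 w4=0 w3=0 w5=1 w6=0 w2=1 w7=0 clk=0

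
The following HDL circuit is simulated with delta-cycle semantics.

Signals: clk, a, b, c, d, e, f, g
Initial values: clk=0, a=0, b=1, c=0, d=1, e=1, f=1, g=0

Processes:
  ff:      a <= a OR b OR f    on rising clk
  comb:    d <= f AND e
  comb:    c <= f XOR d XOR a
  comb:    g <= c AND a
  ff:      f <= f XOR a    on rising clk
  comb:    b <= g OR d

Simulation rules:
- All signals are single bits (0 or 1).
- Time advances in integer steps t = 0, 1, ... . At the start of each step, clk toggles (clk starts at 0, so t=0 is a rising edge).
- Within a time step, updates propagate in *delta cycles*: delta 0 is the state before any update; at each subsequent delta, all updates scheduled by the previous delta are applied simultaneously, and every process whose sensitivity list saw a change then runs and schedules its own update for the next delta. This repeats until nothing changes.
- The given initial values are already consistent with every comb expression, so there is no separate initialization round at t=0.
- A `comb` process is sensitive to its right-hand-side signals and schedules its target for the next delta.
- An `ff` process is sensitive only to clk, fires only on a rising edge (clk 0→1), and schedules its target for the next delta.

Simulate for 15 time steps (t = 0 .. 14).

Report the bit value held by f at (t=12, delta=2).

1

[bits: e,f,clk,a,d,c,b,g]
t=0: Δ0=11001010 Δ1=11101010 Δ2=11111010 Δ3=11111110 Δ4=11111111 | 4Δ
t=1: Δ0=11111111 Δ1=11011111 | 1Δ
t=2: Δ0=11011111 Δ1=11111111 Δ2=10111111 Δ3=10110011 Δ4=10110110 Δ5=10110101 Δ6=10110111 | 6Δ
t=3: Δ0=10110111 Δ1=10010111 | 1Δ
t=4: Δ0=10010111 Δ1=10110111 Δ2=11110111 Δ3=11111011 Δ4=11111110 Δ5=11111111 | 5Δ
t=5: Δ0=11111111 Δ1=11011111 | 1Δ
t=6: Δ0=11011111 Δ1=11111111 Δ2=10111111 Δ3=10110011 Δ4=10110110 Δ5=10110101 Δ6=10110111 | 6Δ
t=7: Δ0=10110111 Δ1=10010111 | 1Δ
t=8: Δ0=10010111 Δ1=10110111 Δ2=11110111 Δ3=11111011 Δ4=11111110 Δ5=11111111 | 5Δ
t=9: Δ0=11111111 Δ1=11011111 | 1Δ
t=10: Δ0=11011111 Δ1=11111111 Δ2=10111111 Δ3=10110011 Δ4=10110110 Δ5=10110101 Δ6=10110111 | 6Δ
t=11: Δ0=10110111 Δ1=10010111 | 1Δ
t=12: Δ0=10010111 Δ1=10110111 Δ2=11110111 Δ3=11111011 Δ4=11111110 Δ5=11111111 | 5Δ
t=13: Δ0=11111111 Δ1=11011111 | 1Δ
t=14: Δ0=11011111 Δ1=11111111 Δ2=10111111 Δ3=10110011 Δ4=10110110 Δ5=10110101 Δ6=10110111 | 6Δ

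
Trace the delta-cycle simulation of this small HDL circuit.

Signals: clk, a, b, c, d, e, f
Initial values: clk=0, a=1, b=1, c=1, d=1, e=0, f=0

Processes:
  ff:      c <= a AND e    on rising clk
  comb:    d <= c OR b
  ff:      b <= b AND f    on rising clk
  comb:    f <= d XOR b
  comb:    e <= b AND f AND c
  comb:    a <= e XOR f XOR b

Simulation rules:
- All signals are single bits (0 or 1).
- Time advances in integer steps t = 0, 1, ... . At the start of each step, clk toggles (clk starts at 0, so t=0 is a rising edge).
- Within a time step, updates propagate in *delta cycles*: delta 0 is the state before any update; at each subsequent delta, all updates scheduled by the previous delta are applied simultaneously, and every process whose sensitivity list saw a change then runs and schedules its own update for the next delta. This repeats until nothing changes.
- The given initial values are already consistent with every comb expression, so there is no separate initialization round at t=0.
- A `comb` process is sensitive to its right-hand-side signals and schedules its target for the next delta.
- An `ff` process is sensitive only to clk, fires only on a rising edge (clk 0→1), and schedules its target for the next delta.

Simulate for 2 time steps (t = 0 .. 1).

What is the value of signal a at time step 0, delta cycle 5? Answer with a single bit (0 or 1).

t0.Δ0 b=1 clk=0 a=1 c=1 f=0 e=0 d=1
t0.Δ1 b=1 clk=1 a=1 c=1 f=0 e=0 d=1
t0.Δ2 b=0 clk=1 a=1 c=0 f=0 e=0 d=1
t0.Δ3 b=0 clk=1 a=0 c=0 f=1 e=0 d=0
t0.Δ4 b=0 clk=1 a=1 c=0 f=0 e=0 d=0
t0.Δ5 b=0 clk=1 a=0 c=0 f=0 e=0 d=0
t1.Δ0 b=0 clk=1 a=0 c=0 f=0 e=0 d=0
t1.Δ1 b=0 clk=0 a=0 c=0 f=0 e=0 d=0

0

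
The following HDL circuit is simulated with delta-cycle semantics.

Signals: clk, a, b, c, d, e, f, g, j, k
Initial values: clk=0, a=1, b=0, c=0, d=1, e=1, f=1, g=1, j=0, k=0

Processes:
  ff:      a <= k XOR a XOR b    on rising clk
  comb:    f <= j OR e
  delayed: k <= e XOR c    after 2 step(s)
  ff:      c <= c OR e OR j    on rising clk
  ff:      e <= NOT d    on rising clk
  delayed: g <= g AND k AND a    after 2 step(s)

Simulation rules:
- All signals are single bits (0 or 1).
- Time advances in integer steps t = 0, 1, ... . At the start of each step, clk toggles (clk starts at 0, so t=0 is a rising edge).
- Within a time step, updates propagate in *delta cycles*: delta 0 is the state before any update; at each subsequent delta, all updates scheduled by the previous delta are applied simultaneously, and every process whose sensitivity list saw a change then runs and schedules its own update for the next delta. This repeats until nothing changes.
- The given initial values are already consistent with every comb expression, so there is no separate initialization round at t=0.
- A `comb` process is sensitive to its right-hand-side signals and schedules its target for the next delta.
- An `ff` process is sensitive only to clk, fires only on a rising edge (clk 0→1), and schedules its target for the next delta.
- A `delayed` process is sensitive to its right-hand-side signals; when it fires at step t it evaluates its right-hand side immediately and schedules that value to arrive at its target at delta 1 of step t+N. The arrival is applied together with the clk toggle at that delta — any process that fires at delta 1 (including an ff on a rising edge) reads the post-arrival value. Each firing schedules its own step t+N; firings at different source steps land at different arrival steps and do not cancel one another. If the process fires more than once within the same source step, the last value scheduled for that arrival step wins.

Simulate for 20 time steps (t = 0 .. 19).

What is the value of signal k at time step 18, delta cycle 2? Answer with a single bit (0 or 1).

1

[bits: k,g,b,c,clk,e,d,j,a,f]
t=0: Δ0=0100011011 Δ1=0100111011 Δ2=0101101011 Δ3=0101101010 | 3Δ
t=1: Δ0=0101101010 Δ1=0101001010 | 1Δ
t=2: Δ0=0101001010 Δ1=1101101010 Δ2=1101101000 | 2Δ
t=3: Δ0=1101101000 Δ1=1101001000 | 1Δ
t=4: Δ0=1101001000 Δ1=1001101000 Δ2=1001101010 | 2Δ
t=5: Δ0=1001101010 Δ1=1001001010 | 1Δ
t=6: Δ0=1001001010 Δ1=1001101010 Δ2=1001101000 | 2Δ
t=7: Δ0=1001101000 Δ1=1001001000 | 1Δ
t=8: Δ0=1001001000 Δ1=1001101000 Δ2=1001101010 | 2Δ
t=9: Δ0=1001101010 Δ1=1001001010 | 1Δ
t=10: Δ0=1001001010 Δ1=1001101010 Δ2=1001101000 | 2Δ
t=11: Δ0=1001101000 Δ1=1001001000 | 1Δ
t=12: Δ0=1001001000 Δ1=1001101000 Δ2=1001101010 | 2Δ
t=13: Δ0=1001101010 Δ1=1001001010 | 1Δ
t=14: Δ0=1001001010 Δ1=1001101010 Δ2=1001101000 | 2Δ
t=15: Δ0=1001101000 Δ1=1001001000 | 1Δ
t=16: Δ0=1001001000 Δ1=1001101000 Δ2=1001101010 | 2Δ
t=17: Δ0=1001101010 Δ1=1001001010 | 1Δ
t=18: Δ0=1001001010 Δ1=1001101010 Δ2=1001101000 | 2Δ
t=19: Δ0=1001101000 Δ1=1001001000 | 1Δ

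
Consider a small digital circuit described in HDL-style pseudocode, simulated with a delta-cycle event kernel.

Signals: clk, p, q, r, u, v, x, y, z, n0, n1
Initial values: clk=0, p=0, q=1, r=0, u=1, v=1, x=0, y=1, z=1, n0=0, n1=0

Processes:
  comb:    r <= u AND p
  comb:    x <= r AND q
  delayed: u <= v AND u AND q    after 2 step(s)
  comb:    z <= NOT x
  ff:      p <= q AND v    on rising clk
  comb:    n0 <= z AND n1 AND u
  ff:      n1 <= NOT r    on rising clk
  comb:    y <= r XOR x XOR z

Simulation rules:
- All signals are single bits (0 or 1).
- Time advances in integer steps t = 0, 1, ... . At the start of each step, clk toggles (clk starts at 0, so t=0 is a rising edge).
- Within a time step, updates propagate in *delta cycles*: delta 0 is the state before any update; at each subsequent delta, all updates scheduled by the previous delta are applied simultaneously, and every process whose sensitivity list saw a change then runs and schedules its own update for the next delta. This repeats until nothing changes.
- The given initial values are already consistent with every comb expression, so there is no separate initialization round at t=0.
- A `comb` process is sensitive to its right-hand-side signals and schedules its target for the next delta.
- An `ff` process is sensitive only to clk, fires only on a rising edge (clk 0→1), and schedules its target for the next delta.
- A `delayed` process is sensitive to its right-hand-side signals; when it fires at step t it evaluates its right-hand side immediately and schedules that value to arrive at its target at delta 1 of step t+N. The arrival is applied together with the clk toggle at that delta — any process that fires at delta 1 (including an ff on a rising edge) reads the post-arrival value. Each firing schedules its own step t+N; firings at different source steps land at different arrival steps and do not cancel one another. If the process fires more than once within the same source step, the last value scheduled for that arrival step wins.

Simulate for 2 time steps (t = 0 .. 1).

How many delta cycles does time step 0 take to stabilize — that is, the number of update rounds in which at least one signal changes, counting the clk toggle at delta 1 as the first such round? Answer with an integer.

6

t=0 Δ0: n1=0 z=1 n0=0 r=0 v=1 u=1 p=0 q=1 y=1 x=0 clk=0
  Δ1: clk:0→1
  Δ2: n1:0→1, p:0→1
  Δ3: n0:0→1, r:0→1
  Δ4: y:1→0, x:0→1
  Δ5: z:1→0, y:0→1
  Δ6: n0:1→0, y:1→0
  (6Δ to stable)
t=1 Δ0: n1=1 z=0 n0=0 r=1 v=1 u=1 p=1 q=1 y=0 x=1 clk=1
  Δ1: clk:1→0
  (1Δ to stable)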